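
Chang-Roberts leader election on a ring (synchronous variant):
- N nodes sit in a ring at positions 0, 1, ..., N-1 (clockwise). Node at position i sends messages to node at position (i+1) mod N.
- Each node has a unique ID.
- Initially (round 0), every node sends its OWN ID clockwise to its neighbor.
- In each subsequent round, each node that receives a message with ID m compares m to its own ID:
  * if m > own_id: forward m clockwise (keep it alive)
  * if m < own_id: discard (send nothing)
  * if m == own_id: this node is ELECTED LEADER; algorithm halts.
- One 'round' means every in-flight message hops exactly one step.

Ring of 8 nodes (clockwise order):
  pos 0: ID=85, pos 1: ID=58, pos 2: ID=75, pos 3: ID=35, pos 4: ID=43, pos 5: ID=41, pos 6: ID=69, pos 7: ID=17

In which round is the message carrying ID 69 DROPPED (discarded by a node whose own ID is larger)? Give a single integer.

Round 1: pos1(id58) recv 85: fwd; pos2(id75) recv 58: drop; pos3(id35) recv 75: fwd; pos4(id43) recv 35: drop; pos5(id41) recv 43: fwd; pos6(id69) recv 41: drop; pos7(id17) recv 69: fwd; pos0(id85) recv 17: drop
Round 2: pos2(id75) recv 85: fwd; pos4(id43) recv 75: fwd; pos6(id69) recv 43: drop; pos0(id85) recv 69: drop
Round 3: pos3(id35) recv 85: fwd; pos5(id41) recv 75: fwd
Round 4: pos4(id43) recv 85: fwd; pos6(id69) recv 75: fwd
Round 5: pos5(id41) recv 85: fwd; pos7(id17) recv 75: fwd
Round 6: pos6(id69) recv 85: fwd; pos0(id85) recv 75: drop
Round 7: pos7(id17) recv 85: fwd
Round 8: pos0(id85) recv 85: ELECTED
Message ID 69 originates at pos 6; dropped at pos 0 in round 2

Answer: 2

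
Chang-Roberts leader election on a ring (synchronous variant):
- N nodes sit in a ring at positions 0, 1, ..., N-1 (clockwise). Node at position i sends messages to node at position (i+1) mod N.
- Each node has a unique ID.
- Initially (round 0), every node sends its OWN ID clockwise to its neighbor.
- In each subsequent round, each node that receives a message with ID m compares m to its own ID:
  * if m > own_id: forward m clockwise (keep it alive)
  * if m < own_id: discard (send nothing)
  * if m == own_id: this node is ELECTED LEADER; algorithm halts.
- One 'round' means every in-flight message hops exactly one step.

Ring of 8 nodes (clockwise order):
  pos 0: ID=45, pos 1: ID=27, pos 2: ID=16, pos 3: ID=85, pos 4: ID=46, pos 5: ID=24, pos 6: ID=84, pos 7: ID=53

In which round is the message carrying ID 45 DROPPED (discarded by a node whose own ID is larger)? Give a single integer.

Round 1: pos1(id27) recv 45: fwd; pos2(id16) recv 27: fwd; pos3(id85) recv 16: drop; pos4(id46) recv 85: fwd; pos5(id24) recv 46: fwd; pos6(id84) recv 24: drop; pos7(id53) recv 84: fwd; pos0(id45) recv 53: fwd
Round 2: pos2(id16) recv 45: fwd; pos3(id85) recv 27: drop; pos5(id24) recv 85: fwd; pos6(id84) recv 46: drop; pos0(id45) recv 84: fwd; pos1(id27) recv 53: fwd
Round 3: pos3(id85) recv 45: drop; pos6(id84) recv 85: fwd; pos1(id27) recv 84: fwd; pos2(id16) recv 53: fwd
Round 4: pos7(id53) recv 85: fwd; pos2(id16) recv 84: fwd; pos3(id85) recv 53: drop
Round 5: pos0(id45) recv 85: fwd; pos3(id85) recv 84: drop
Round 6: pos1(id27) recv 85: fwd
Round 7: pos2(id16) recv 85: fwd
Round 8: pos3(id85) recv 85: ELECTED
Message ID 45 originates at pos 0; dropped at pos 3 in round 3

Answer: 3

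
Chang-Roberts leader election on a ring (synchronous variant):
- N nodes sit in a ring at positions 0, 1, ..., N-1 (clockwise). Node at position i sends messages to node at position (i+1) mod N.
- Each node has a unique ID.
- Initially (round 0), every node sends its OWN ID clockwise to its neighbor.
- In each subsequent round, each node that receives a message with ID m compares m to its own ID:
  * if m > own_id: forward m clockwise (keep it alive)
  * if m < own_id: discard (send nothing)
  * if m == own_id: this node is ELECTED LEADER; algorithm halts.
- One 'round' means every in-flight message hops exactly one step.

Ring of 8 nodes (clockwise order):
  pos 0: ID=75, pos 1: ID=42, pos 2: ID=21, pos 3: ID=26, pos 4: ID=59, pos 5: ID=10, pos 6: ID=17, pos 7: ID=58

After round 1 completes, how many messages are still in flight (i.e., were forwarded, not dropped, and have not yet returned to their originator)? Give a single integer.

Answer: 3

Derivation:
Round 1: pos1(id42) recv 75: fwd; pos2(id21) recv 42: fwd; pos3(id26) recv 21: drop; pos4(id59) recv 26: drop; pos5(id10) recv 59: fwd; pos6(id17) recv 10: drop; pos7(id58) recv 17: drop; pos0(id75) recv 58: drop
After round 1: 3 messages still in flight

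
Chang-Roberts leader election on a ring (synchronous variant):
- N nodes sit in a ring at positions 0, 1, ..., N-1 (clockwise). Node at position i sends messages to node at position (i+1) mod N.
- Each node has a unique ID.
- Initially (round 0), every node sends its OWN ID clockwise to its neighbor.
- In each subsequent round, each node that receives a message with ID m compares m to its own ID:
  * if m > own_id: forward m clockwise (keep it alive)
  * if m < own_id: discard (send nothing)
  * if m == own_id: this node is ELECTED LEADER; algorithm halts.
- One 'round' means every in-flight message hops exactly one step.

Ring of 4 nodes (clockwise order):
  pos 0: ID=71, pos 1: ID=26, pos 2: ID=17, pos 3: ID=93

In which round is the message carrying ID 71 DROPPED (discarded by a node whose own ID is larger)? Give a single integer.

Round 1: pos1(id26) recv 71: fwd; pos2(id17) recv 26: fwd; pos3(id93) recv 17: drop; pos0(id71) recv 93: fwd
Round 2: pos2(id17) recv 71: fwd; pos3(id93) recv 26: drop; pos1(id26) recv 93: fwd
Round 3: pos3(id93) recv 71: drop; pos2(id17) recv 93: fwd
Round 4: pos3(id93) recv 93: ELECTED
Message ID 71 originates at pos 0; dropped at pos 3 in round 3

Answer: 3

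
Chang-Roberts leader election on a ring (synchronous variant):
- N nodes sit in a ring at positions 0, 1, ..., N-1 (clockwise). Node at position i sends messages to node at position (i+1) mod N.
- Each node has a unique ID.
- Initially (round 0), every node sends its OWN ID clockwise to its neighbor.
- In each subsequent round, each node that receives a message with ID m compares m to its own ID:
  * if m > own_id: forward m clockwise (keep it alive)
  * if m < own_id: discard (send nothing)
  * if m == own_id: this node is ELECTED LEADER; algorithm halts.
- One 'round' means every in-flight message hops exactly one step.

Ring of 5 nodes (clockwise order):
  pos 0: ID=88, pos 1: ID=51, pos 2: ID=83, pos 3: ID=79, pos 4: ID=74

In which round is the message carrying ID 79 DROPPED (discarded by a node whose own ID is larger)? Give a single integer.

Answer: 2

Derivation:
Round 1: pos1(id51) recv 88: fwd; pos2(id83) recv 51: drop; pos3(id79) recv 83: fwd; pos4(id74) recv 79: fwd; pos0(id88) recv 74: drop
Round 2: pos2(id83) recv 88: fwd; pos4(id74) recv 83: fwd; pos0(id88) recv 79: drop
Round 3: pos3(id79) recv 88: fwd; pos0(id88) recv 83: drop
Round 4: pos4(id74) recv 88: fwd
Round 5: pos0(id88) recv 88: ELECTED
Message ID 79 originates at pos 3; dropped at pos 0 in round 2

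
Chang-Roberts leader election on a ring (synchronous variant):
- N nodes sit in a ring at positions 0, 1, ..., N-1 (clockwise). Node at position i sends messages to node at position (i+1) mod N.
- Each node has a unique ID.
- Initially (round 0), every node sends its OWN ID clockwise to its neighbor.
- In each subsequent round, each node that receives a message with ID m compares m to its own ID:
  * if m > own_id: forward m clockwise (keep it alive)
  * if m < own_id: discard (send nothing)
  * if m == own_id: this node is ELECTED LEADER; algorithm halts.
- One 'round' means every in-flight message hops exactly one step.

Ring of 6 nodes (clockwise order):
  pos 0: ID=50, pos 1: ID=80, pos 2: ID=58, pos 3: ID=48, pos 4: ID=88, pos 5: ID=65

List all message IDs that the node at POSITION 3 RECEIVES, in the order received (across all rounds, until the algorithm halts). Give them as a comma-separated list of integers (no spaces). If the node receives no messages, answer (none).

Answer: 58,80,88

Derivation:
Round 1: pos1(id80) recv 50: drop; pos2(id58) recv 80: fwd; pos3(id48) recv 58: fwd; pos4(id88) recv 48: drop; pos5(id65) recv 88: fwd; pos0(id50) recv 65: fwd
Round 2: pos3(id48) recv 80: fwd; pos4(id88) recv 58: drop; pos0(id50) recv 88: fwd; pos1(id80) recv 65: drop
Round 3: pos4(id88) recv 80: drop; pos1(id80) recv 88: fwd
Round 4: pos2(id58) recv 88: fwd
Round 5: pos3(id48) recv 88: fwd
Round 6: pos4(id88) recv 88: ELECTED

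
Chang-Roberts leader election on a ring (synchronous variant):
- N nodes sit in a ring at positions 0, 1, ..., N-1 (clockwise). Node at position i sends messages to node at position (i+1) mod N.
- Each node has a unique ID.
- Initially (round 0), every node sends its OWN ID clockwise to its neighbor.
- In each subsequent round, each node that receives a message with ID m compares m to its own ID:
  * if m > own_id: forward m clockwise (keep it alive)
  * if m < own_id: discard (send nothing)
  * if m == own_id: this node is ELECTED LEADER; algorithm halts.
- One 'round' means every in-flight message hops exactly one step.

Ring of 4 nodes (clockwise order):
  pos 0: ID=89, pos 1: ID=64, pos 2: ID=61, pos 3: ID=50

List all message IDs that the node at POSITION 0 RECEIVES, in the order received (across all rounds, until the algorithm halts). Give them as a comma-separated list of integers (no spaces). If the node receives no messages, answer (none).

Answer: 50,61,64,89

Derivation:
Round 1: pos1(id64) recv 89: fwd; pos2(id61) recv 64: fwd; pos3(id50) recv 61: fwd; pos0(id89) recv 50: drop
Round 2: pos2(id61) recv 89: fwd; pos3(id50) recv 64: fwd; pos0(id89) recv 61: drop
Round 3: pos3(id50) recv 89: fwd; pos0(id89) recv 64: drop
Round 4: pos0(id89) recv 89: ELECTED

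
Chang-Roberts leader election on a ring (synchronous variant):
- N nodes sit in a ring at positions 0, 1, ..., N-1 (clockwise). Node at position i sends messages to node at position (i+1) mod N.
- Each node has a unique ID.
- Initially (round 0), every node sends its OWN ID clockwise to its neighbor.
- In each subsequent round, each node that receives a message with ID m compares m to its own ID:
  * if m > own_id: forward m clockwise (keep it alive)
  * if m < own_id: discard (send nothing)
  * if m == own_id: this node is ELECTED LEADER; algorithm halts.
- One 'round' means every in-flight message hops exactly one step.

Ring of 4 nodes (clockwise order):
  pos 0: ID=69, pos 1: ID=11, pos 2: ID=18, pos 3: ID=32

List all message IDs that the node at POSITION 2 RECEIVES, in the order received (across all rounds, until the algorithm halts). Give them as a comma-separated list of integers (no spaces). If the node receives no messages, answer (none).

Answer: 11,69

Derivation:
Round 1: pos1(id11) recv 69: fwd; pos2(id18) recv 11: drop; pos3(id32) recv 18: drop; pos0(id69) recv 32: drop
Round 2: pos2(id18) recv 69: fwd
Round 3: pos3(id32) recv 69: fwd
Round 4: pos0(id69) recv 69: ELECTED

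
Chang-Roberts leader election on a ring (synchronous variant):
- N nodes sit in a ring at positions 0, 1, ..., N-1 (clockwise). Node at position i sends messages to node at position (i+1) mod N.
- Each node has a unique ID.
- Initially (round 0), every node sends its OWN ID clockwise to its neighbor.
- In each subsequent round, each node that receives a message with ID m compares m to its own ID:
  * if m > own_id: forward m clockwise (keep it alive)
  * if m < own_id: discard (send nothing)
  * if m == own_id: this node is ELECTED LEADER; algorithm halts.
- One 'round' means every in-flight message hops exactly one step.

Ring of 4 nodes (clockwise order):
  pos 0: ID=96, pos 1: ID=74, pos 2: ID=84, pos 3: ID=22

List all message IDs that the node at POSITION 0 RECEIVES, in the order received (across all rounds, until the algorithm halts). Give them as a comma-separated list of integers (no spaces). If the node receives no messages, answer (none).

Answer: 22,84,96

Derivation:
Round 1: pos1(id74) recv 96: fwd; pos2(id84) recv 74: drop; pos3(id22) recv 84: fwd; pos0(id96) recv 22: drop
Round 2: pos2(id84) recv 96: fwd; pos0(id96) recv 84: drop
Round 3: pos3(id22) recv 96: fwd
Round 4: pos0(id96) recv 96: ELECTED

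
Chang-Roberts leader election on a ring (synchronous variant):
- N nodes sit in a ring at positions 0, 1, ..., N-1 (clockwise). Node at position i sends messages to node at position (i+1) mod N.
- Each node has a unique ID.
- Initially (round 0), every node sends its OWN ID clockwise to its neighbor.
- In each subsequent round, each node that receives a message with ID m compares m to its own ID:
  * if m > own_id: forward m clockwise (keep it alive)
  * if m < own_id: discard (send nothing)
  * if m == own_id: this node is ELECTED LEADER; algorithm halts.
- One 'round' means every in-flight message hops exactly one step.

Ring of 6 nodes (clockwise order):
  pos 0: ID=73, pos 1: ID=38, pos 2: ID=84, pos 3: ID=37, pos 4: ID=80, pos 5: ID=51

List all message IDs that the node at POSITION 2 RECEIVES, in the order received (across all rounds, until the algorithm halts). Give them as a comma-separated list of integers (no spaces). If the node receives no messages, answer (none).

Answer: 38,73,80,84

Derivation:
Round 1: pos1(id38) recv 73: fwd; pos2(id84) recv 38: drop; pos3(id37) recv 84: fwd; pos4(id80) recv 37: drop; pos5(id51) recv 80: fwd; pos0(id73) recv 51: drop
Round 2: pos2(id84) recv 73: drop; pos4(id80) recv 84: fwd; pos0(id73) recv 80: fwd
Round 3: pos5(id51) recv 84: fwd; pos1(id38) recv 80: fwd
Round 4: pos0(id73) recv 84: fwd; pos2(id84) recv 80: drop
Round 5: pos1(id38) recv 84: fwd
Round 6: pos2(id84) recv 84: ELECTED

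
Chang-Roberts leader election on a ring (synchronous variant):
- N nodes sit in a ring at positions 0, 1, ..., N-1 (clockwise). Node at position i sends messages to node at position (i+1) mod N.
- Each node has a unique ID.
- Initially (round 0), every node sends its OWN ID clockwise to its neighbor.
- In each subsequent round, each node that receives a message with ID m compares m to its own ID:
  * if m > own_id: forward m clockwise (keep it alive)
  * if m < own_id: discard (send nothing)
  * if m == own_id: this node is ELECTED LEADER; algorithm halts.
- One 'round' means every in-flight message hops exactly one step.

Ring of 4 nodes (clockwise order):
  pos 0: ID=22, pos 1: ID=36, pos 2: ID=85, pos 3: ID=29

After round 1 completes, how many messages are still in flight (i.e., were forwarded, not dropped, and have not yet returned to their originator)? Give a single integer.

Round 1: pos1(id36) recv 22: drop; pos2(id85) recv 36: drop; pos3(id29) recv 85: fwd; pos0(id22) recv 29: fwd
After round 1: 2 messages still in flight

Answer: 2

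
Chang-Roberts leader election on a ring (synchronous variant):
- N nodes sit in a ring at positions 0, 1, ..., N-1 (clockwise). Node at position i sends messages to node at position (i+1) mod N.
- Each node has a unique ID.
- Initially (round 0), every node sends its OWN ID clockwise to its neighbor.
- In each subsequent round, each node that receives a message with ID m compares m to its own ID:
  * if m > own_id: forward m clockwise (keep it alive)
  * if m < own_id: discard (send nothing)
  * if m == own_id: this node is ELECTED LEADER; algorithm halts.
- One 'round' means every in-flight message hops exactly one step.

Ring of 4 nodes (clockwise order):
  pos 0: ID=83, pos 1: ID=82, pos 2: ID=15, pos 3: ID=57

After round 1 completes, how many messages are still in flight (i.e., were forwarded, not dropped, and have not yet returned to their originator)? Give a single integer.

Answer: 2

Derivation:
Round 1: pos1(id82) recv 83: fwd; pos2(id15) recv 82: fwd; pos3(id57) recv 15: drop; pos0(id83) recv 57: drop
After round 1: 2 messages still in flight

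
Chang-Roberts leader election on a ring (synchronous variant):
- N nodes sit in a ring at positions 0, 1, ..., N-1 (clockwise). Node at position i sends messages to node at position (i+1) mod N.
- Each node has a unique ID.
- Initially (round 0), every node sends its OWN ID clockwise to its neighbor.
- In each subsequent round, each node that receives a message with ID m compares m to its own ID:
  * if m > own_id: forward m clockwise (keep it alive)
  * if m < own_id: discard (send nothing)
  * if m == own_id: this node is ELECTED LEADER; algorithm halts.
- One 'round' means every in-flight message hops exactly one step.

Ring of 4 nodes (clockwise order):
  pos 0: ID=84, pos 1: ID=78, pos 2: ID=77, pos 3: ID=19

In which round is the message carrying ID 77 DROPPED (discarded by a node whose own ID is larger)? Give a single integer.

Answer: 2

Derivation:
Round 1: pos1(id78) recv 84: fwd; pos2(id77) recv 78: fwd; pos3(id19) recv 77: fwd; pos0(id84) recv 19: drop
Round 2: pos2(id77) recv 84: fwd; pos3(id19) recv 78: fwd; pos0(id84) recv 77: drop
Round 3: pos3(id19) recv 84: fwd; pos0(id84) recv 78: drop
Round 4: pos0(id84) recv 84: ELECTED
Message ID 77 originates at pos 2; dropped at pos 0 in round 2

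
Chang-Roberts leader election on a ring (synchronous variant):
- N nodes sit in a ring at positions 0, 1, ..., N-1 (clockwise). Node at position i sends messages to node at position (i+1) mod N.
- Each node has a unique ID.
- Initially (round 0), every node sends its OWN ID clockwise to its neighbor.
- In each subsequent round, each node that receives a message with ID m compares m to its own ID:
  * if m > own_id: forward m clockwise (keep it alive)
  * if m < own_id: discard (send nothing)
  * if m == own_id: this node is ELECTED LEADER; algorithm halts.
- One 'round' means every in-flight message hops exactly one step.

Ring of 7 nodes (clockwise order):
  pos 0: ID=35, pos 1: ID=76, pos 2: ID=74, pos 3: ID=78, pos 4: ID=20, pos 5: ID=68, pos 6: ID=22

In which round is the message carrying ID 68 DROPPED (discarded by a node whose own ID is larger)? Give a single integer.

Round 1: pos1(id76) recv 35: drop; pos2(id74) recv 76: fwd; pos3(id78) recv 74: drop; pos4(id20) recv 78: fwd; pos5(id68) recv 20: drop; pos6(id22) recv 68: fwd; pos0(id35) recv 22: drop
Round 2: pos3(id78) recv 76: drop; pos5(id68) recv 78: fwd; pos0(id35) recv 68: fwd
Round 3: pos6(id22) recv 78: fwd; pos1(id76) recv 68: drop
Round 4: pos0(id35) recv 78: fwd
Round 5: pos1(id76) recv 78: fwd
Round 6: pos2(id74) recv 78: fwd
Round 7: pos3(id78) recv 78: ELECTED
Message ID 68 originates at pos 5; dropped at pos 1 in round 3

Answer: 3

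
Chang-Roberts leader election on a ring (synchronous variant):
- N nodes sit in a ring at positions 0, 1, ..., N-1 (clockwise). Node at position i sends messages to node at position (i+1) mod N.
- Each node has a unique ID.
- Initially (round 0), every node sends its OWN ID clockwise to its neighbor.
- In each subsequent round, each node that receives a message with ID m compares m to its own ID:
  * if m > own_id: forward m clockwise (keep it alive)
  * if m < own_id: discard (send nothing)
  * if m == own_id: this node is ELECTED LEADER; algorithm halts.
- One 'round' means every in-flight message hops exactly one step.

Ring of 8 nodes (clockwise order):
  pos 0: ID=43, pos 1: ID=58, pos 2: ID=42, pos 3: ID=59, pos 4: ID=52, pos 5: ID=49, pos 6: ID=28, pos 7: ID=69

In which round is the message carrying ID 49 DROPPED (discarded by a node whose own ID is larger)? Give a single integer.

Answer: 2

Derivation:
Round 1: pos1(id58) recv 43: drop; pos2(id42) recv 58: fwd; pos3(id59) recv 42: drop; pos4(id52) recv 59: fwd; pos5(id49) recv 52: fwd; pos6(id28) recv 49: fwd; pos7(id69) recv 28: drop; pos0(id43) recv 69: fwd
Round 2: pos3(id59) recv 58: drop; pos5(id49) recv 59: fwd; pos6(id28) recv 52: fwd; pos7(id69) recv 49: drop; pos1(id58) recv 69: fwd
Round 3: pos6(id28) recv 59: fwd; pos7(id69) recv 52: drop; pos2(id42) recv 69: fwd
Round 4: pos7(id69) recv 59: drop; pos3(id59) recv 69: fwd
Round 5: pos4(id52) recv 69: fwd
Round 6: pos5(id49) recv 69: fwd
Round 7: pos6(id28) recv 69: fwd
Round 8: pos7(id69) recv 69: ELECTED
Message ID 49 originates at pos 5; dropped at pos 7 in round 2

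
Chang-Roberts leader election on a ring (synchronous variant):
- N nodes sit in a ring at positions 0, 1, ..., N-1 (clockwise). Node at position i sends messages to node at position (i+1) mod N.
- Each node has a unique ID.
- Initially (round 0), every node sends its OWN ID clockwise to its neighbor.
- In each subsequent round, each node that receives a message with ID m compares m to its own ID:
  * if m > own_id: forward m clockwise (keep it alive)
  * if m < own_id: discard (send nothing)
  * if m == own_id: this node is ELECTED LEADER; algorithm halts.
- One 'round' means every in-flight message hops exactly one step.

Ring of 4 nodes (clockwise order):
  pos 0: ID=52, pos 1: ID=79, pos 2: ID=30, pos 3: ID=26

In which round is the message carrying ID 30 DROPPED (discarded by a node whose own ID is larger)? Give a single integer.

Answer: 2

Derivation:
Round 1: pos1(id79) recv 52: drop; pos2(id30) recv 79: fwd; pos3(id26) recv 30: fwd; pos0(id52) recv 26: drop
Round 2: pos3(id26) recv 79: fwd; pos0(id52) recv 30: drop
Round 3: pos0(id52) recv 79: fwd
Round 4: pos1(id79) recv 79: ELECTED
Message ID 30 originates at pos 2; dropped at pos 0 in round 2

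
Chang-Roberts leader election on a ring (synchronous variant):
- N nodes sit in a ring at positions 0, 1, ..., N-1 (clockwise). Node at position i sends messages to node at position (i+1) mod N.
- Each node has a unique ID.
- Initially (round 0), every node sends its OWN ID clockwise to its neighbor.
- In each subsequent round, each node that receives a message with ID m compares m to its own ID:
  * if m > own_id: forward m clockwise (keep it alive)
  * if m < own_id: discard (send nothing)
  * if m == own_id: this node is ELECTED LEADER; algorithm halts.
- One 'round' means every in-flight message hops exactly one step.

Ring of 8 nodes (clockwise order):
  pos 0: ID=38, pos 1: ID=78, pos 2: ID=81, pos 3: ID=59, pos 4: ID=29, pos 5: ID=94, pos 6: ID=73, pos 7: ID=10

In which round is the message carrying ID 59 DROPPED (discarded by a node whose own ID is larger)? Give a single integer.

Round 1: pos1(id78) recv 38: drop; pos2(id81) recv 78: drop; pos3(id59) recv 81: fwd; pos4(id29) recv 59: fwd; pos5(id94) recv 29: drop; pos6(id73) recv 94: fwd; pos7(id10) recv 73: fwd; pos0(id38) recv 10: drop
Round 2: pos4(id29) recv 81: fwd; pos5(id94) recv 59: drop; pos7(id10) recv 94: fwd; pos0(id38) recv 73: fwd
Round 3: pos5(id94) recv 81: drop; pos0(id38) recv 94: fwd; pos1(id78) recv 73: drop
Round 4: pos1(id78) recv 94: fwd
Round 5: pos2(id81) recv 94: fwd
Round 6: pos3(id59) recv 94: fwd
Round 7: pos4(id29) recv 94: fwd
Round 8: pos5(id94) recv 94: ELECTED
Message ID 59 originates at pos 3; dropped at pos 5 in round 2

Answer: 2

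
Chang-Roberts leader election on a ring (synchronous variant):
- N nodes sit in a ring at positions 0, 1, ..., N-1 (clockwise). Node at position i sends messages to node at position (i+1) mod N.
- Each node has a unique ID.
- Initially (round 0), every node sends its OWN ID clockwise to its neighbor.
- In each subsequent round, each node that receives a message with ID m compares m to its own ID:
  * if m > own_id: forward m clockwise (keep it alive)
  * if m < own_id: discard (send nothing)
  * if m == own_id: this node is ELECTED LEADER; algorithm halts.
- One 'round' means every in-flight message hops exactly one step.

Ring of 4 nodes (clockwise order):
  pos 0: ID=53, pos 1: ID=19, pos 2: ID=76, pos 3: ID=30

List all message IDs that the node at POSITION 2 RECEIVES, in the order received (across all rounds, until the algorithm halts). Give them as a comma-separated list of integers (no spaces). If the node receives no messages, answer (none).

Answer: 19,53,76

Derivation:
Round 1: pos1(id19) recv 53: fwd; pos2(id76) recv 19: drop; pos3(id30) recv 76: fwd; pos0(id53) recv 30: drop
Round 2: pos2(id76) recv 53: drop; pos0(id53) recv 76: fwd
Round 3: pos1(id19) recv 76: fwd
Round 4: pos2(id76) recv 76: ELECTED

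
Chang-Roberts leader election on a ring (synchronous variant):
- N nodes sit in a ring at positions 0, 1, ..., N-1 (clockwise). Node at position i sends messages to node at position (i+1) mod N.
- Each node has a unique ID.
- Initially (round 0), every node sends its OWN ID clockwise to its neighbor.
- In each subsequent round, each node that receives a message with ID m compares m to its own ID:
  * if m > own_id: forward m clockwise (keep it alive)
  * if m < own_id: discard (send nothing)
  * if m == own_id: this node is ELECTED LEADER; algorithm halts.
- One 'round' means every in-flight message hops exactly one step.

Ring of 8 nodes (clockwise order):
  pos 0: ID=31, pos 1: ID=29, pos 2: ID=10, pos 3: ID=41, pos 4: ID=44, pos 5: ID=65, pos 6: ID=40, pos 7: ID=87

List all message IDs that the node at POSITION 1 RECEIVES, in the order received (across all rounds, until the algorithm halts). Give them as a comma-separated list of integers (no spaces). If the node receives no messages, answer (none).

Answer: 31,87

Derivation:
Round 1: pos1(id29) recv 31: fwd; pos2(id10) recv 29: fwd; pos3(id41) recv 10: drop; pos4(id44) recv 41: drop; pos5(id65) recv 44: drop; pos6(id40) recv 65: fwd; pos7(id87) recv 40: drop; pos0(id31) recv 87: fwd
Round 2: pos2(id10) recv 31: fwd; pos3(id41) recv 29: drop; pos7(id87) recv 65: drop; pos1(id29) recv 87: fwd
Round 3: pos3(id41) recv 31: drop; pos2(id10) recv 87: fwd
Round 4: pos3(id41) recv 87: fwd
Round 5: pos4(id44) recv 87: fwd
Round 6: pos5(id65) recv 87: fwd
Round 7: pos6(id40) recv 87: fwd
Round 8: pos7(id87) recv 87: ELECTED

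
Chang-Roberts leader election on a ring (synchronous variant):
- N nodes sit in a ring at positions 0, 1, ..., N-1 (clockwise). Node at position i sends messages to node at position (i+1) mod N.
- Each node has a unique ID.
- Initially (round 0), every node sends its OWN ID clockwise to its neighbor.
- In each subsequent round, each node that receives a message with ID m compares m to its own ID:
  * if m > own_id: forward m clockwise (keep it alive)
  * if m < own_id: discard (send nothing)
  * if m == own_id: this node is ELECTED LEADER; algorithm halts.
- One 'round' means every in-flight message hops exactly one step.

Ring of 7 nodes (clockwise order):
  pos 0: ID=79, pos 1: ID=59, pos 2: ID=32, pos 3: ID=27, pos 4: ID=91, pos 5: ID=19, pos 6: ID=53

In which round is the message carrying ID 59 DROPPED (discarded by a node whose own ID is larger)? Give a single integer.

Round 1: pos1(id59) recv 79: fwd; pos2(id32) recv 59: fwd; pos3(id27) recv 32: fwd; pos4(id91) recv 27: drop; pos5(id19) recv 91: fwd; pos6(id53) recv 19: drop; pos0(id79) recv 53: drop
Round 2: pos2(id32) recv 79: fwd; pos3(id27) recv 59: fwd; pos4(id91) recv 32: drop; pos6(id53) recv 91: fwd
Round 3: pos3(id27) recv 79: fwd; pos4(id91) recv 59: drop; pos0(id79) recv 91: fwd
Round 4: pos4(id91) recv 79: drop; pos1(id59) recv 91: fwd
Round 5: pos2(id32) recv 91: fwd
Round 6: pos3(id27) recv 91: fwd
Round 7: pos4(id91) recv 91: ELECTED
Message ID 59 originates at pos 1; dropped at pos 4 in round 3

Answer: 3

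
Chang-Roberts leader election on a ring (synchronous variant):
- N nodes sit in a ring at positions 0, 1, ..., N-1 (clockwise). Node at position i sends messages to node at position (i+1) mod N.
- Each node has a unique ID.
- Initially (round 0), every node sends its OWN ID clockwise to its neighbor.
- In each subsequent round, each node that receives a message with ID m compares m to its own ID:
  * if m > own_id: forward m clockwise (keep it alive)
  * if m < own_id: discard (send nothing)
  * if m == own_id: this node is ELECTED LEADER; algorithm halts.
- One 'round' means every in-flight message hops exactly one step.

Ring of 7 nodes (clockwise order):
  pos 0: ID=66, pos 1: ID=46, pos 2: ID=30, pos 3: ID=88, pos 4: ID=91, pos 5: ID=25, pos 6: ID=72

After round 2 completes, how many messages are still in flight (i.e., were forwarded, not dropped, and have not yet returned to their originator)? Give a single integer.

Answer: 3

Derivation:
Round 1: pos1(id46) recv 66: fwd; pos2(id30) recv 46: fwd; pos3(id88) recv 30: drop; pos4(id91) recv 88: drop; pos5(id25) recv 91: fwd; pos6(id72) recv 25: drop; pos0(id66) recv 72: fwd
Round 2: pos2(id30) recv 66: fwd; pos3(id88) recv 46: drop; pos6(id72) recv 91: fwd; pos1(id46) recv 72: fwd
After round 2: 3 messages still in flight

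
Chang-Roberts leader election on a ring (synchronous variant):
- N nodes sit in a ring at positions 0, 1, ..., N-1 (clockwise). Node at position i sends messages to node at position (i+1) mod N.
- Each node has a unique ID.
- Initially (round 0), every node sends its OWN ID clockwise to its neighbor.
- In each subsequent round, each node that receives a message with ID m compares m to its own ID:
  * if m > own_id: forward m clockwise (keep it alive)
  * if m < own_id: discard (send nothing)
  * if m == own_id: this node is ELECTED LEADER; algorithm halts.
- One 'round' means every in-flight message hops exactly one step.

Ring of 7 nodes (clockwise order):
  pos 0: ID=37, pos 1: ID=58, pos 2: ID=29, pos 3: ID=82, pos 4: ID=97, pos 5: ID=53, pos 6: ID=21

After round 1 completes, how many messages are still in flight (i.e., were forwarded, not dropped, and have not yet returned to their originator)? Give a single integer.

Round 1: pos1(id58) recv 37: drop; pos2(id29) recv 58: fwd; pos3(id82) recv 29: drop; pos4(id97) recv 82: drop; pos5(id53) recv 97: fwd; pos6(id21) recv 53: fwd; pos0(id37) recv 21: drop
After round 1: 3 messages still in flight

Answer: 3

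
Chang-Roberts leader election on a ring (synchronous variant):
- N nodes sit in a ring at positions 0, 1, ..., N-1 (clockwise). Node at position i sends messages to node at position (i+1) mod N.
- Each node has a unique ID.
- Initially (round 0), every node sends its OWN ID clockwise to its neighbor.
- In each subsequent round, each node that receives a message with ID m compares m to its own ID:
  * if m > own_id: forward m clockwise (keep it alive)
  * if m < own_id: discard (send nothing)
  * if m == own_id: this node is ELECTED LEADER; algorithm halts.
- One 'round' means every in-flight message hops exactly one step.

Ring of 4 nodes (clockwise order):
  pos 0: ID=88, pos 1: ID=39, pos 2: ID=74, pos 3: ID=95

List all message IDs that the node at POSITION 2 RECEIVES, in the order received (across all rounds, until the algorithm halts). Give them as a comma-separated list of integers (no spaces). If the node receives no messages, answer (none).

Round 1: pos1(id39) recv 88: fwd; pos2(id74) recv 39: drop; pos3(id95) recv 74: drop; pos0(id88) recv 95: fwd
Round 2: pos2(id74) recv 88: fwd; pos1(id39) recv 95: fwd
Round 3: pos3(id95) recv 88: drop; pos2(id74) recv 95: fwd
Round 4: pos3(id95) recv 95: ELECTED

Answer: 39,88,95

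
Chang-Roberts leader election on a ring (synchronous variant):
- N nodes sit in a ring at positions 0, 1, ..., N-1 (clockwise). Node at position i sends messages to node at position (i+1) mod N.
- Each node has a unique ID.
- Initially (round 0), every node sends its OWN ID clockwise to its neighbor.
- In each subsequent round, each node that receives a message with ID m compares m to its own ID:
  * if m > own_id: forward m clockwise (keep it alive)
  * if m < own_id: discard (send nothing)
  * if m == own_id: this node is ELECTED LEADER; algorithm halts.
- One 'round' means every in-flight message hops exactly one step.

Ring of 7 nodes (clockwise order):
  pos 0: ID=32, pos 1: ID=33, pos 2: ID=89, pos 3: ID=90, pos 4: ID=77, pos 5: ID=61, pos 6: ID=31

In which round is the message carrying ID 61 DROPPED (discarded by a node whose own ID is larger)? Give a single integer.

Round 1: pos1(id33) recv 32: drop; pos2(id89) recv 33: drop; pos3(id90) recv 89: drop; pos4(id77) recv 90: fwd; pos5(id61) recv 77: fwd; pos6(id31) recv 61: fwd; pos0(id32) recv 31: drop
Round 2: pos5(id61) recv 90: fwd; pos6(id31) recv 77: fwd; pos0(id32) recv 61: fwd
Round 3: pos6(id31) recv 90: fwd; pos0(id32) recv 77: fwd; pos1(id33) recv 61: fwd
Round 4: pos0(id32) recv 90: fwd; pos1(id33) recv 77: fwd; pos2(id89) recv 61: drop
Round 5: pos1(id33) recv 90: fwd; pos2(id89) recv 77: drop
Round 6: pos2(id89) recv 90: fwd
Round 7: pos3(id90) recv 90: ELECTED
Message ID 61 originates at pos 5; dropped at pos 2 in round 4

Answer: 4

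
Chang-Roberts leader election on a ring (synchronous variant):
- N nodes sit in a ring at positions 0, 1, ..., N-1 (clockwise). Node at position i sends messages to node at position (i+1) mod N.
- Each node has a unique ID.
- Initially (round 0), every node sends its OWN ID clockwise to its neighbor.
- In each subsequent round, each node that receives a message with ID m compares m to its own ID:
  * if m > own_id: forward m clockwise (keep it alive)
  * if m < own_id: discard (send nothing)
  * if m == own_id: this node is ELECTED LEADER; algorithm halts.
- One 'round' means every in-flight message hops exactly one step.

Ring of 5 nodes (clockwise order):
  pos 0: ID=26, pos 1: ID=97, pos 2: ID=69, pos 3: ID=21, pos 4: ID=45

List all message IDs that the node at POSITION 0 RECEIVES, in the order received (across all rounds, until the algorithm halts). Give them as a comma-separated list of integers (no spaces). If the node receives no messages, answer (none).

Round 1: pos1(id97) recv 26: drop; pos2(id69) recv 97: fwd; pos3(id21) recv 69: fwd; pos4(id45) recv 21: drop; pos0(id26) recv 45: fwd
Round 2: pos3(id21) recv 97: fwd; pos4(id45) recv 69: fwd; pos1(id97) recv 45: drop
Round 3: pos4(id45) recv 97: fwd; pos0(id26) recv 69: fwd
Round 4: pos0(id26) recv 97: fwd; pos1(id97) recv 69: drop
Round 5: pos1(id97) recv 97: ELECTED

Answer: 45,69,97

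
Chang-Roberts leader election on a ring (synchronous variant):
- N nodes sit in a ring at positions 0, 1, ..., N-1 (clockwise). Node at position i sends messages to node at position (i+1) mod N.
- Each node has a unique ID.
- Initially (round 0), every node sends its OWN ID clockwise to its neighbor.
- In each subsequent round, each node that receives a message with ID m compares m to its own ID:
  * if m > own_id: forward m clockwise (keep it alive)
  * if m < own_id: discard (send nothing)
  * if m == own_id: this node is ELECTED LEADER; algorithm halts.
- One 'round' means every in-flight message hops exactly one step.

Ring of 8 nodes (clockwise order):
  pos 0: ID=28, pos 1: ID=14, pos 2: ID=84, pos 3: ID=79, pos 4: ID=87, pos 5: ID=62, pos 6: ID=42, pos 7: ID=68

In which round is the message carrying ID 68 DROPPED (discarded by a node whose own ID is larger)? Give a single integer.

Answer: 3

Derivation:
Round 1: pos1(id14) recv 28: fwd; pos2(id84) recv 14: drop; pos3(id79) recv 84: fwd; pos4(id87) recv 79: drop; pos5(id62) recv 87: fwd; pos6(id42) recv 62: fwd; pos7(id68) recv 42: drop; pos0(id28) recv 68: fwd
Round 2: pos2(id84) recv 28: drop; pos4(id87) recv 84: drop; pos6(id42) recv 87: fwd; pos7(id68) recv 62: drop; pos1(id14) recv 68: fwd
Round 3: pos7(id68) recv 87: fwd; pos2(id84) recv 68: drop
Round 4: pos0(id28) recv 87: fwd
Round 5: pos1(id14) recv 87: fwd
Round 6: pos2(id84) recv 87: fwd
Round 7: pos3(id79) recv 87: fwd
Round 8: pos4(id87) recv 87: ELECTED
Message ID 68 originates at pos 7; dropped at pos 2 in round 3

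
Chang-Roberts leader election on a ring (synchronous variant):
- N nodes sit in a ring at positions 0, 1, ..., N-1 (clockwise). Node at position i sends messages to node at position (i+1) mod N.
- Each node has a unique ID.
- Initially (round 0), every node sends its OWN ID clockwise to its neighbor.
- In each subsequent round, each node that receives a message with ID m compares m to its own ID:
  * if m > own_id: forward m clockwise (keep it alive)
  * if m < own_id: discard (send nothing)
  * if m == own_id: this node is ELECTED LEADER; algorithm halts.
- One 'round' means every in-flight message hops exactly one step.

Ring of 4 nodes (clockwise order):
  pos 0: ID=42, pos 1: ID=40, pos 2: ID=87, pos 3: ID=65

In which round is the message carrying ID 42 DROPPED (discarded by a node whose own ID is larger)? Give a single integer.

Round 1: pos1(id40) recv 42: fwd; pos2(id87) recv 40: drop; pos3(id65) recv 87: fwd; pos0(id42) recv 65: fwd
Round 2: pos2(id87) recv 42: drop; pos0(id42) recv 87: fwd; pos1(id40) recv 65: fwd
Round 3: pos1(id40) recv 87: fwd; pos2(id87) recv 65: drop
Round 4: pos2(id87) recv 87: ELECTED
Message ID 42 originates at pos 0; dropped at pos 2 in round 2

Answer: 2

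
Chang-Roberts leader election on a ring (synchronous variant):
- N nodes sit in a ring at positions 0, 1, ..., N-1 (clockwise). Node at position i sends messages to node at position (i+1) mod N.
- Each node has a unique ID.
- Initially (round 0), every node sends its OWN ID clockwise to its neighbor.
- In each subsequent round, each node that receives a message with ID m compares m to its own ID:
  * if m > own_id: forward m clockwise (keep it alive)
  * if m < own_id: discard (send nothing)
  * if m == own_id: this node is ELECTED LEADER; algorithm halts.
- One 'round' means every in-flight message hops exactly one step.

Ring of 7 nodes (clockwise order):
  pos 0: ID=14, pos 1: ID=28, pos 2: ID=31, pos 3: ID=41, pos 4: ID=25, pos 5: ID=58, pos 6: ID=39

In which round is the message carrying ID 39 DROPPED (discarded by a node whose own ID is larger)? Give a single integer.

Answer: 4

Derivation:
Round 1: pos1(id28) recv 14: drop; pos2(id31) recv 28: drop; pos3(id41) recv 31: drop; pos4(id25) recv 41: fwd; pos5(id58) recv 25: drop; pos6(id39) recv 58: fwd; pos0(id14) recv 39: fwd
Round 2: pos5(id58) recv 41: drop; pos0(id14) recv 58: fwd; pos1(id28) recv 39: fwd
Round 3: pos1(id28) recv 58: fwd; pos2(id31) recv 39: fwd
Round 4: pos2(id31) recv 58: fwd; pos3(id41) recv 39: drop
Round 5: pos3(id41) recv 58: fwd
Round 6: pos4(id25) recv 58: fwd
Round 7: pos5(id58) recv 58: ELECTED
Message ID 39 originates at pos 6; dropped at pos 3 in round 4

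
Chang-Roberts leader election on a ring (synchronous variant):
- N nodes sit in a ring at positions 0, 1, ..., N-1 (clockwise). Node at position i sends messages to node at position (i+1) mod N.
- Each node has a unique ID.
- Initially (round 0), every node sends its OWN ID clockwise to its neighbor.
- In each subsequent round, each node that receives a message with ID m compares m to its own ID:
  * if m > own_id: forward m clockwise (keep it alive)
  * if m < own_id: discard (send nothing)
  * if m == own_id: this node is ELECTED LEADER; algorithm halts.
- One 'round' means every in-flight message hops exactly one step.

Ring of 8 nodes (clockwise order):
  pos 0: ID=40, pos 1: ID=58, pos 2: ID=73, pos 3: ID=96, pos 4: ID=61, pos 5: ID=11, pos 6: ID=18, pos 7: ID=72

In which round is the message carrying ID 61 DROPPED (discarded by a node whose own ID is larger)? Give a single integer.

Answer: 3

Derivation:
Round 1: pos1(id58) recv 40: drop; pos2(id73) recv 58: drop; pos3(id96) recv 73: drop; pos4(id61) recv 96: fwd; pos5(id11) recv 61: fwd; pos6(id18) recv 11: drop; pos7(id72) recv 18: drop; pos0(id40) recv 72: fwd
Round 2: pos5(id11) recv 96: fwd; pos6(id18) recv 61: fwd; pos1(id58) recv 72: fwd
Round 3: pos6(id18) recv 96: fwd; pos7(id72) recv 61: drop; pos2(id73) recv 72: drop
Round 4: pos7(id72) recv 96: fwd
Round 5: pos0(id40) recv 96: fwd
Round 6: pos1(id58) recv 96: fwd
Round 7: pos2(id73) recv 96: fwd
Round 8: pos3(id96) recv 96: ELECTED
Message ID 61 originates at pos 4; dropped at pos 7 in round 3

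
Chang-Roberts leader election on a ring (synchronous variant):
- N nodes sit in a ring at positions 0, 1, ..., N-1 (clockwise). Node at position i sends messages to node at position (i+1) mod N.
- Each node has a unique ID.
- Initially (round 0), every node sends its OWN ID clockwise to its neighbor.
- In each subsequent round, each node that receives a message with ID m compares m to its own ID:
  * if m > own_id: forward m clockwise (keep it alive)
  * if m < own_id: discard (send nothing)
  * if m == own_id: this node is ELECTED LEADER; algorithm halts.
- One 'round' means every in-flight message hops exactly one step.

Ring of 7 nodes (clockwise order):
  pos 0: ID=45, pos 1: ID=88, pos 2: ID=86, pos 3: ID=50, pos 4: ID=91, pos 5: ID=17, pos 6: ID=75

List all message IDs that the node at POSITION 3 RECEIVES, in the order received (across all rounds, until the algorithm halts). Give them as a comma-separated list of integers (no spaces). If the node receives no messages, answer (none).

Round 1: pos1(id88) recv 45: drop; pos2(id86) recv 88: fwd; pos3(id50) recv 86: fwd; pos4(id91) recv 50: drop; pos5(id17) recv 91: fwd; pos6(id75) recv 17: drop; pos0(id45) recv 75: fwd
Round 2: pos3(id50) recv 88: fwd; pos4(id91) recv 86: drop; pos6(id75) recv 91: fwd; pos1(id88) recv 75: drop
Round 3: pos4(id91) recv 88: drop; pos0(id45) recv 91: fwd
Round 4: pos1(id88) recv 91: fwd
Round 5: pos2(id86) recv 91: fwd
Round 6: pos3(id50) recv 91: fwd
Round 7: pos4(id91) recv 91: ELECTED

Answer: 86,88,91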